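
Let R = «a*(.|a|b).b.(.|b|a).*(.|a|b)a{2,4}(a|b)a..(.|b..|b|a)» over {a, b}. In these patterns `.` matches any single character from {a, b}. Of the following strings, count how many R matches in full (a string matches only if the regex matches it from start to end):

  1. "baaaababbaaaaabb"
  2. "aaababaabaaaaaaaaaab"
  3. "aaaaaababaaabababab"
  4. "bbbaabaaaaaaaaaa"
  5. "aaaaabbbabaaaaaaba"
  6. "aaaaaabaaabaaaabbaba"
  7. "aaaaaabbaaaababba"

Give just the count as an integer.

1 → no match
2 → match
3 → match
4 → match
5 → match
6 → no match
7 → match
Total matched: 5

5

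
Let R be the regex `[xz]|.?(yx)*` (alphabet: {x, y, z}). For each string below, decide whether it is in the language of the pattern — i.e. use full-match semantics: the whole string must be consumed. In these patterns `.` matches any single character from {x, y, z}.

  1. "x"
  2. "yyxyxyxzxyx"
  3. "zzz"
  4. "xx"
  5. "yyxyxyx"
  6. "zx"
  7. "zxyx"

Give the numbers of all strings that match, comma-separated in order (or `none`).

1 → match
2 → no match
3 → no match
4 → no match
5 → match
6 → no match
7 → no match

1, 5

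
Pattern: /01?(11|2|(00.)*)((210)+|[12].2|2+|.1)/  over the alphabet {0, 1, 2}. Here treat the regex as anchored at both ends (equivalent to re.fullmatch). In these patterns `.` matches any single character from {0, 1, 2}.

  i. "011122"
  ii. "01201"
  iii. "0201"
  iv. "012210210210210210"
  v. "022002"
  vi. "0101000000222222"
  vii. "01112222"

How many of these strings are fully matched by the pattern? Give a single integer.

5

i → match
ii → match
iii → match
iv → match
v → no match
vi → no match
vii → match
Total matched: 5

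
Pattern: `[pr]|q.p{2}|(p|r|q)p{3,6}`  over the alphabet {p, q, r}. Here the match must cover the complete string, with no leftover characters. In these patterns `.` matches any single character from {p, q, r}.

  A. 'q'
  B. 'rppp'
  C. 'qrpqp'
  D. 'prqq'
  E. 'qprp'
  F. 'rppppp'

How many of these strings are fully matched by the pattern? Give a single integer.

2

A → no match
B → match
C → no match
D → no match
E → no match
F → match
Total matched: 2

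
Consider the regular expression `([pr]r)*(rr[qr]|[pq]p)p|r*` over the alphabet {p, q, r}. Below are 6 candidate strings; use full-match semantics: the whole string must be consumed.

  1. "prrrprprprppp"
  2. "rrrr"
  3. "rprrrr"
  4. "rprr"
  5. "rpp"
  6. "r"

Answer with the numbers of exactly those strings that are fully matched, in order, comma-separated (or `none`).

1, 2, 6

1 → match
2 → match
3 → no match
4 → no match
5 → no match
6 → match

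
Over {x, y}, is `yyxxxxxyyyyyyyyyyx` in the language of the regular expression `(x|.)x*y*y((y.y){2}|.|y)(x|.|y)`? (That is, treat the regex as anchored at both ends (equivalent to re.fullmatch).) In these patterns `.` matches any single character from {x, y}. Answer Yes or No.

No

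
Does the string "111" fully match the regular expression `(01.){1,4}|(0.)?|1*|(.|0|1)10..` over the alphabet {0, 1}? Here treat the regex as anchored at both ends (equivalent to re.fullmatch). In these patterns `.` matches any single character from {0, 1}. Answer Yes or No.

Yes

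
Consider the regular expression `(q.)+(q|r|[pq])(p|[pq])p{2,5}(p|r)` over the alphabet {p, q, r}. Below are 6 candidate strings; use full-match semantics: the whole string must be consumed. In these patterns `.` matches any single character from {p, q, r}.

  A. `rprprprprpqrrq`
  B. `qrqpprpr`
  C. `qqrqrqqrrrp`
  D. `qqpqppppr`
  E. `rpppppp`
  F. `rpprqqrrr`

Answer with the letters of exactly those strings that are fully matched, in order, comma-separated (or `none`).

A → no match — must start with `q`
B → no match
C → no match
D → match
E → no match — must start with `q`
F → no match — must start with `q`

D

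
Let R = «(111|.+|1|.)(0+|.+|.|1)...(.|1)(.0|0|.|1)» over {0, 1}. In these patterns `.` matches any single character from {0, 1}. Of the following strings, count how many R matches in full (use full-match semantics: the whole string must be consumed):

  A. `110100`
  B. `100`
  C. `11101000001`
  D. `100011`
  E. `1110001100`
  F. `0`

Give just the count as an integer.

A → no match
B → no match
C → match
D → no match
E → match
F → no match
Total matched: 2

2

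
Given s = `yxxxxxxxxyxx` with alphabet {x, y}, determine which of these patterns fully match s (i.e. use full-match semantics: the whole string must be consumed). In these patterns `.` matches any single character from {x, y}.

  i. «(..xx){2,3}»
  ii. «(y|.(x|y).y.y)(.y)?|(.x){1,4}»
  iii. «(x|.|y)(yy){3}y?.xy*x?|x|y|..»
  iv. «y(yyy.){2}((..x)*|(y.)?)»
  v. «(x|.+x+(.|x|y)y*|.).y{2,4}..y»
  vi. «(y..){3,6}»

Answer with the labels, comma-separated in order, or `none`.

i → match
ii → no match
iii → no match
iv → no match — must start with `yyyy`
v → no match — must end with `y`
vi → no match

i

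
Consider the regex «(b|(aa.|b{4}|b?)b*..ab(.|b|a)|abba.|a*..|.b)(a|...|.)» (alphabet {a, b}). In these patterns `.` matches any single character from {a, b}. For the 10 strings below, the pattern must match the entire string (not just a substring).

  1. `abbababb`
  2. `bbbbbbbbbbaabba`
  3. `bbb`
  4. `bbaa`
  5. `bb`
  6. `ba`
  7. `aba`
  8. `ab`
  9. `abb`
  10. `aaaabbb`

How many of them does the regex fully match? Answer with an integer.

1 → match
2 → match
3 → match
4 → match
5 → match
6 → match
7 → match
8 → no match
9 → match
10 → match
Total matched: 9

9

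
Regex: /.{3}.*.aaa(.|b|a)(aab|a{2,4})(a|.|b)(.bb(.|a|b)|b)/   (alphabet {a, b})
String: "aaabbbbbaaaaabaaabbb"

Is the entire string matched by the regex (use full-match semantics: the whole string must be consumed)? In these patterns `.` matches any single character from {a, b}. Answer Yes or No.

No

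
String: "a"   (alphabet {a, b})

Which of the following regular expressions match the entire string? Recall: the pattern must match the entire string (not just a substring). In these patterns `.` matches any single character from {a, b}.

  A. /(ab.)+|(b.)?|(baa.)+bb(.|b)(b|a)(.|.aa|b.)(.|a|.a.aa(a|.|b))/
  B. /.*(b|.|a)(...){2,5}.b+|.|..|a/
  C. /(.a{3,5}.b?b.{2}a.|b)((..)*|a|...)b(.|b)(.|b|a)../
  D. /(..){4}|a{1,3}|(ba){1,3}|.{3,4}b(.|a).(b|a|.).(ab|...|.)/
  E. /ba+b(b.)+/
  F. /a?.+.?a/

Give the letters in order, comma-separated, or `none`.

B, D

A → no match
B → match
C → no match
D → match
E → no match — must start with "ba"
F → no match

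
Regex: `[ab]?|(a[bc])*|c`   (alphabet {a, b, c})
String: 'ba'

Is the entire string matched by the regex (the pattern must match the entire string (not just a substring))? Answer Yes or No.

No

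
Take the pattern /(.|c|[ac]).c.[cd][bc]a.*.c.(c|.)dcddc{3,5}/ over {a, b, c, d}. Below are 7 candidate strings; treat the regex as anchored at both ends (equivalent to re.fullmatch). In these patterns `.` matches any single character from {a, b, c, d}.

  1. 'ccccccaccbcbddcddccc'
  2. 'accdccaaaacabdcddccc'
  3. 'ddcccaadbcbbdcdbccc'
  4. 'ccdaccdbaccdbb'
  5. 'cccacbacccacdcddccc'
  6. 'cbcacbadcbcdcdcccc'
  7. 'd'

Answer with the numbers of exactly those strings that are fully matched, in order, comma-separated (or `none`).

1 → match
2 → match
3 → no match
4 → no match — must end with 'c'
5 → match
6 → no match
7 → no match — must end with 'c'

1, 2, 5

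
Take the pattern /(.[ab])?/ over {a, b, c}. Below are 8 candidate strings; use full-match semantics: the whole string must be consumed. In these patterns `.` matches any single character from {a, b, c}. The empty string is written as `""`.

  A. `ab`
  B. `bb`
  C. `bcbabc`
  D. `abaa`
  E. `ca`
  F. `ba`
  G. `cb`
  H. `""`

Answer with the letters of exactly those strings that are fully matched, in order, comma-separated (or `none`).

A, B, E, F, G, H

A → match
B → match
C → no match
D → no match
E → match
F → match
G → match
H → match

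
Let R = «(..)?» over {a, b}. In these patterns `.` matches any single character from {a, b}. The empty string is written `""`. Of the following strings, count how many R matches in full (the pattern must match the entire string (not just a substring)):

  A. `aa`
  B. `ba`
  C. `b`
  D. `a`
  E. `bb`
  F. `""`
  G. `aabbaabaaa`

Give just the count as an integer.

A. `aa` → match
B. `ba` → match
C. `b` → no match
D. `a` → no match
E. `bb` → match
F. `""` → match
G. `aabbaabaaa` → no match
Total matched: 4

4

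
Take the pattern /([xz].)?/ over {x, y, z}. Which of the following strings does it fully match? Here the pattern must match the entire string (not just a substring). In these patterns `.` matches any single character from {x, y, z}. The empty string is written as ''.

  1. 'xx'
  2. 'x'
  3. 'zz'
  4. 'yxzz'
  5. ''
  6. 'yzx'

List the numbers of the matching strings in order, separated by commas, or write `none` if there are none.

1 → match
2 → no match
3 → match
4 → no match
5 → match
6 → no match

1, 3, 5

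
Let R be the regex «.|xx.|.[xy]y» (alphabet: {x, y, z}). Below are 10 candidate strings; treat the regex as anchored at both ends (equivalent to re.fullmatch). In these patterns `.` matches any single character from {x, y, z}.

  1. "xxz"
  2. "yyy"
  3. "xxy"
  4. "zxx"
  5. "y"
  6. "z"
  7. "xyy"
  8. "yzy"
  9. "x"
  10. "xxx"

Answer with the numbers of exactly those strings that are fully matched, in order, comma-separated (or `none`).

1, 2, 3, 5, 6, 7, 9, 10

1 → match
2 → match
3 → match
4 → no match
5 → match
6 → match
7 → match
8 → no match
9 → match
10 → match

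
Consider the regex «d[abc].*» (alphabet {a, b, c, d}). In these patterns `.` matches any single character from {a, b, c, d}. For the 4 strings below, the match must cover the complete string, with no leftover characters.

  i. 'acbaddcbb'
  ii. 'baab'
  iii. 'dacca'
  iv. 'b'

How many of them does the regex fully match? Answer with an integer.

1

i → no match — must start with 'd'
ii → no match — must start with 'd'
iii → match
iv → no match — must start with 'd'
Total matched: 1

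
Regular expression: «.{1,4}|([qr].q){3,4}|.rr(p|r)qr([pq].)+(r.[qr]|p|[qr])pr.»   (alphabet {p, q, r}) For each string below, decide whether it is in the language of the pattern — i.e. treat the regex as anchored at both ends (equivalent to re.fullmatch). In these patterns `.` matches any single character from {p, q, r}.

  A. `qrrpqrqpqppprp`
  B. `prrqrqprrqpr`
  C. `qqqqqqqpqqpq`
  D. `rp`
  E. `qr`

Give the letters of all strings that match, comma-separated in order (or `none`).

A, C, D, E

A → match
B → no match
C → match
D → match
E → match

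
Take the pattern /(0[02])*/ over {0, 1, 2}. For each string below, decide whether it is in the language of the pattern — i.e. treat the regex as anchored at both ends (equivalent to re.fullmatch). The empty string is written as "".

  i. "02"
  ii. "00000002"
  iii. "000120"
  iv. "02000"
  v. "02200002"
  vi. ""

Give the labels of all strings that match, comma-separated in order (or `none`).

i. "02" → match
ii. "00000002" → match
iii. "000120" → no match
iv. "02000" → no match
v. "02200002" → no match
vi. "" → match

i, ii, vi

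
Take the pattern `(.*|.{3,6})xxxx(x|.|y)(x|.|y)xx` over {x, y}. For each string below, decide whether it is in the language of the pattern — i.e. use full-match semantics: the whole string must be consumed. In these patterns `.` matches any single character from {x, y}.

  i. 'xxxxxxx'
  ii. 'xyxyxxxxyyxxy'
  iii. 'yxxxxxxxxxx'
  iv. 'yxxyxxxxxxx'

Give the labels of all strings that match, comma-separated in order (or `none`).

i → no match
ii → no match — must end with 'xx'
iii → match
iv → no match

iii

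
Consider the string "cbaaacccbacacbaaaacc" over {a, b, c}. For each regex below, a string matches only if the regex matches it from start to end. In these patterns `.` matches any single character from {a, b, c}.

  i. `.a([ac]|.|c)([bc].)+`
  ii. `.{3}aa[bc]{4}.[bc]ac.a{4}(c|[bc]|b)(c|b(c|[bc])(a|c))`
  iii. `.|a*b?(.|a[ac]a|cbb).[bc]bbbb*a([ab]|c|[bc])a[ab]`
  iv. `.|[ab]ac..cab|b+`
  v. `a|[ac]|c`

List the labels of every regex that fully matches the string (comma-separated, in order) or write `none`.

i → no match
ii → match
iii → no match
iv → no match
v → no match

ii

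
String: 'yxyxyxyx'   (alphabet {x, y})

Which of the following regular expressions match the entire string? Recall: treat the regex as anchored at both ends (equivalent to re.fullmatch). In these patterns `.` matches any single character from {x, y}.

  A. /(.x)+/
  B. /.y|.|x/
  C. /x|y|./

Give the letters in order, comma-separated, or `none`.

A → match
B → no match
C → no match

A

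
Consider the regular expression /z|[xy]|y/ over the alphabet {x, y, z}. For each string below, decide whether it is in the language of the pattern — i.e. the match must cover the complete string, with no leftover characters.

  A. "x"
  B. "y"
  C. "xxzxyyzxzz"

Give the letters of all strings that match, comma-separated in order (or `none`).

A, B

A → match
B → match
C → no match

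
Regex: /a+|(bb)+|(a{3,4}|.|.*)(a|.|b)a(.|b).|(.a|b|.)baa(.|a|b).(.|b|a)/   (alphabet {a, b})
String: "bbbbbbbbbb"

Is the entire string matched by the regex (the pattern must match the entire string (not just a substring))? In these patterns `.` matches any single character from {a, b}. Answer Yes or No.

Yes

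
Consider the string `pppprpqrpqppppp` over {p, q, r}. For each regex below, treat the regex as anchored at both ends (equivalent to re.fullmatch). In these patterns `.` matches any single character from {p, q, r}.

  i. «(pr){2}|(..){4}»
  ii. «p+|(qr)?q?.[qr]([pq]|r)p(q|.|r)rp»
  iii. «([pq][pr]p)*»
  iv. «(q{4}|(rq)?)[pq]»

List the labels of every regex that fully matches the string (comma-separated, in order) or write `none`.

i → no match
ii → no match
iii → match
iv → no match

iii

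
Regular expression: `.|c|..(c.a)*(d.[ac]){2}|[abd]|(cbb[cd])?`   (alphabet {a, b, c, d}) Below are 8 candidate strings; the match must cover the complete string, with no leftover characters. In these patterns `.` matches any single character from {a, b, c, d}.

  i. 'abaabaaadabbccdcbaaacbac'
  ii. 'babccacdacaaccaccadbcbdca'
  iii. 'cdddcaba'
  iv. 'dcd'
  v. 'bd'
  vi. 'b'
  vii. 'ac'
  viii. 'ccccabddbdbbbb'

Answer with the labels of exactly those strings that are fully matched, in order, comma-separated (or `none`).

vi

i → no match
ii → no match
iii → no match
iv → no match
v → no match
vi → match
vii → no match
viii → no match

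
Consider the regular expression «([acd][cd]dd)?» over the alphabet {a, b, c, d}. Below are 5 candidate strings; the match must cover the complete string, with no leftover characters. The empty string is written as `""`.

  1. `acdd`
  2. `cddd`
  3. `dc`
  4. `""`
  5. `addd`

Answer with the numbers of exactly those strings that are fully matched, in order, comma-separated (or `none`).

1 → match
2 → match
3 → no match
4 → match
5 → match

1, 2, 4, 5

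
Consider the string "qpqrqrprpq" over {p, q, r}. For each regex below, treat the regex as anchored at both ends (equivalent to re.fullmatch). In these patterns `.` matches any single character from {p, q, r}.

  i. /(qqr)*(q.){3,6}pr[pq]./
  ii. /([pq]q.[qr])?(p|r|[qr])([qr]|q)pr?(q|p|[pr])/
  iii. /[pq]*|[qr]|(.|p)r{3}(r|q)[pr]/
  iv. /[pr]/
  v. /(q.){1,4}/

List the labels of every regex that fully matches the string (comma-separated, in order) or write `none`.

i

i → match
ii → no match
iii → no match
iv → no match
v → no match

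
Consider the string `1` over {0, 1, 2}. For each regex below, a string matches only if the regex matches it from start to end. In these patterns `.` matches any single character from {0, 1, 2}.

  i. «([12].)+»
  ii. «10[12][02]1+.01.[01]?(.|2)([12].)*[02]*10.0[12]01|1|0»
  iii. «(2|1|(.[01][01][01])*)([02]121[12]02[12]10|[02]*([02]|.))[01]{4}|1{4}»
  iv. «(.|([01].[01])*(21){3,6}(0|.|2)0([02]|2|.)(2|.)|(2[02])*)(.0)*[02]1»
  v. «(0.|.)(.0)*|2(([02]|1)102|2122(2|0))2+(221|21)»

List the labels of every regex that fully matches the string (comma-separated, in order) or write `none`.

i → no match
ii → match
iii → no match
iv → no match
v → match

ii, v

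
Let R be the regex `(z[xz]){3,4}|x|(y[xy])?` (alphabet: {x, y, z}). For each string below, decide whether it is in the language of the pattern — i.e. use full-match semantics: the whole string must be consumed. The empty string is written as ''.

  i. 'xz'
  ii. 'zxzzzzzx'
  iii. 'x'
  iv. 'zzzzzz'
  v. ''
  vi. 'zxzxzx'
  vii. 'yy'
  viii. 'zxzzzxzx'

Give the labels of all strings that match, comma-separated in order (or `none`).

ii, iii, iv, v, vi, vii, viii

i → no match
ii → match
iii → match
iv → match
v → match
vi → match
vii → match
viii → match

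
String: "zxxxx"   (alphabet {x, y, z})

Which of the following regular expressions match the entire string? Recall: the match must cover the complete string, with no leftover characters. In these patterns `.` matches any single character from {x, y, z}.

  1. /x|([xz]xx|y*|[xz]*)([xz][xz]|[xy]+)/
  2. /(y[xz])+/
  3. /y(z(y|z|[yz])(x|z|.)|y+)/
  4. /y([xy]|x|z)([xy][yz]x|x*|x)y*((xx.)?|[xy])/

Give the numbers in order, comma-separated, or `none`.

1 → match
2 → no match — must start with "y"
3 → no match — must start with "y"
4 → no match — must start with "y"

1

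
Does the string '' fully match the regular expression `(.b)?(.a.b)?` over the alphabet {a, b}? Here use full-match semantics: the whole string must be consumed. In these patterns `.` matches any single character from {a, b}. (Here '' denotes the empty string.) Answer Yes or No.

Yes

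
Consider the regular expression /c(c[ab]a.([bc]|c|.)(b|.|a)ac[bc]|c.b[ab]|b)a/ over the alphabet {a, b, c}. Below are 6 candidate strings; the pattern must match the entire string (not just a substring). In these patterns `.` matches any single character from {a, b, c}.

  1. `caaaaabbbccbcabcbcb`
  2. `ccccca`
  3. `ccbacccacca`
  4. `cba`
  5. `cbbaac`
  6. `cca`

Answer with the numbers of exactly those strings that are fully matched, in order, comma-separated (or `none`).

1 → no match — must end with `a`
2. `ccccca` → no match
3. `ccbacccacca` → match
4. `cba` → match
5. `cbbaac` → no match — must end with `a`
6. `cca` → no match

3, 4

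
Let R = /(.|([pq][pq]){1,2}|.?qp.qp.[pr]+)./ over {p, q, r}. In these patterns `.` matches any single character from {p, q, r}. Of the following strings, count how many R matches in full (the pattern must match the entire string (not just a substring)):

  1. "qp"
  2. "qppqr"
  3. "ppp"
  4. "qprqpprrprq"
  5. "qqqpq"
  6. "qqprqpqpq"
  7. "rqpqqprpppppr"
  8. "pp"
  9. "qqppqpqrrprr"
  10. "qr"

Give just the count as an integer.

10

1 → match
2 → match
3 → match
4 → match
5 → match
6 → match
7 → match
8 → match
9 → match
10 → match
Total matched: 10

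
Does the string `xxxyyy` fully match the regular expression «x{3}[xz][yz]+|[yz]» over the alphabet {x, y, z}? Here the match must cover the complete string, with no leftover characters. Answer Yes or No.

No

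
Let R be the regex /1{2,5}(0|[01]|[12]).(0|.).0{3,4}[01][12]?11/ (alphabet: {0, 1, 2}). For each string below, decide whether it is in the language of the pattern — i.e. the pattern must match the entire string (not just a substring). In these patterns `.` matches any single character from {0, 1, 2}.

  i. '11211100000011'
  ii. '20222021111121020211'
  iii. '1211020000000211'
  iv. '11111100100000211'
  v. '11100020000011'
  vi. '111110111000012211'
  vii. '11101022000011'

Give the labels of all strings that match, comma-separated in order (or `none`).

iv, v

i → no match
ii → no match — must start with '1'
iii → no match
iv → match
v → match
vi → no match
vii → no match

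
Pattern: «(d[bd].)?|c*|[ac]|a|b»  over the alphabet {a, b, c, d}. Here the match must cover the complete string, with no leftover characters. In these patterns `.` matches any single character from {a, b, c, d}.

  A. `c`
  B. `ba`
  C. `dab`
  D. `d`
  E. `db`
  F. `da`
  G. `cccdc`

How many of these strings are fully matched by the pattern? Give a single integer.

A → match
B → no match
C → no match
D → no match
E → no match
F → no match
G → no match
Total matched: 1

1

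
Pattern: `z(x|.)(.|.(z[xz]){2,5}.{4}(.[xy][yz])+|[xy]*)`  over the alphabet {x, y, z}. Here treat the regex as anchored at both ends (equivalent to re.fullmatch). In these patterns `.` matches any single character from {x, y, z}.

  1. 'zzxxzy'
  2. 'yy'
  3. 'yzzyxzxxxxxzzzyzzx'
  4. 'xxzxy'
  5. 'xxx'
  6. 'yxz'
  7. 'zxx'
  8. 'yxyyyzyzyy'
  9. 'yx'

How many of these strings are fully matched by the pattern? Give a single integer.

1

1 → no match
2 → no match — must start with 'z'
3 → no match — must start with 'z'
4 → no match — must start with 'z'
5 → no match — must start with 'z'
6 → no match — must start with 'z'
7 → match
8 → no match — must start with 'z'
9 → no match — must start with 'z'
Total matched: 1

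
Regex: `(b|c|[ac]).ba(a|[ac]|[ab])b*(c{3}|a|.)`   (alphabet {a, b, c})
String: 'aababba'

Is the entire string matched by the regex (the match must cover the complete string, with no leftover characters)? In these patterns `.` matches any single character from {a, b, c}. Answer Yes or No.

Yes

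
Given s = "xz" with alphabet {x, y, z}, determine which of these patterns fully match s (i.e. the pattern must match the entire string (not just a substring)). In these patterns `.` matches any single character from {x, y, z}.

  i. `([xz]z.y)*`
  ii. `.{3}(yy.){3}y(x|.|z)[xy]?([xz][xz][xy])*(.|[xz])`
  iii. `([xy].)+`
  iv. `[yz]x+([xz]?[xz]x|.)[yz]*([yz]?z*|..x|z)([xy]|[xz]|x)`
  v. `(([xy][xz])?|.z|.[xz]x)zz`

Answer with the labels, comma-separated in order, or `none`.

iii

i → no match
ii → no match
iii → match
iv → no match
v → no match — must end with "zz"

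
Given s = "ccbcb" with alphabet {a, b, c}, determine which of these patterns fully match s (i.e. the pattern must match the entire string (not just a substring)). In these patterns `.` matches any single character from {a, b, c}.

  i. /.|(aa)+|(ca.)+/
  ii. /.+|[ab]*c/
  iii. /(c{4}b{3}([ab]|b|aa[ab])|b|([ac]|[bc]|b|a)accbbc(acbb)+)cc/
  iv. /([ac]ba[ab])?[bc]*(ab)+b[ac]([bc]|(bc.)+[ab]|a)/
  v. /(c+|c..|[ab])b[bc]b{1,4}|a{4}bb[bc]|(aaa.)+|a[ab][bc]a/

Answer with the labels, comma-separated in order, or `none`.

i → no match
ii → match
iii → no match — must end with "cc"
iv → no match
v → match

ii, v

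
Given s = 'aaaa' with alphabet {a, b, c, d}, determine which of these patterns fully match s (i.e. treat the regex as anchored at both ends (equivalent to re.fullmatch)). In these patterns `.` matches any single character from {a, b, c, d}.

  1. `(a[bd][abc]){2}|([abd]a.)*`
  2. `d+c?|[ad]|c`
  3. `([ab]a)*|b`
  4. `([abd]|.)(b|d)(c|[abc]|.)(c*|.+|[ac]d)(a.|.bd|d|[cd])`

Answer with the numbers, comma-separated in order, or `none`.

1 → no match
2 → no match
3 → match
4 → no match

3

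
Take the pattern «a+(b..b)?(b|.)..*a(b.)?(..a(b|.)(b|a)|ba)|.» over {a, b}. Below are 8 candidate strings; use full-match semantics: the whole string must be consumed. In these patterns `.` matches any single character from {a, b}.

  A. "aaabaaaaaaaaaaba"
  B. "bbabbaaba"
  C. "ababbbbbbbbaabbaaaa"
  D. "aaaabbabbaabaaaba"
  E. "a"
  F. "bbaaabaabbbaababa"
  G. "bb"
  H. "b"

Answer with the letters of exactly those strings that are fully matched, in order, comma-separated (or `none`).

A → match
B → no match
C → no match
D → match
E → match
F → no match
G → no match
H → match

A, D, E, H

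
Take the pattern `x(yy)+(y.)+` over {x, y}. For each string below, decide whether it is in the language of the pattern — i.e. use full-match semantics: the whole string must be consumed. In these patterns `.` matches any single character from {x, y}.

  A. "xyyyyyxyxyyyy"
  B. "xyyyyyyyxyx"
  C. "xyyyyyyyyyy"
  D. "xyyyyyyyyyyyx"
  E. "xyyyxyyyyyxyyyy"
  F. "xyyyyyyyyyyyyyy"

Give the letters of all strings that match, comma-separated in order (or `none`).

A, B, C, D, E, F

A → match
B → match
C → match
D → match
E → match
F → match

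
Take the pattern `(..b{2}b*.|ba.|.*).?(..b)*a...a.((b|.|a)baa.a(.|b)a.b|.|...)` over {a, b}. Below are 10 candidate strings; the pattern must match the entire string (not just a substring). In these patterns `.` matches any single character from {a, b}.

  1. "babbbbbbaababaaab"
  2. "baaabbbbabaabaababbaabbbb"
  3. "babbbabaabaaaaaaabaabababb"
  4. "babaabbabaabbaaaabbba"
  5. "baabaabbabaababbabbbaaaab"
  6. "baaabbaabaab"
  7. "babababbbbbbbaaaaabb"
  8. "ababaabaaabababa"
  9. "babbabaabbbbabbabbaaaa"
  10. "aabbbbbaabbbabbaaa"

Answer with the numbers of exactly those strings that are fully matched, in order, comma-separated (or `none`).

2, 3, 5, 6, 7, 8, 9

1 → no match
2 → match
3 → match
4 → no match
5 → match
6 → match
7 → match
8 → match
9 → match
10 → no match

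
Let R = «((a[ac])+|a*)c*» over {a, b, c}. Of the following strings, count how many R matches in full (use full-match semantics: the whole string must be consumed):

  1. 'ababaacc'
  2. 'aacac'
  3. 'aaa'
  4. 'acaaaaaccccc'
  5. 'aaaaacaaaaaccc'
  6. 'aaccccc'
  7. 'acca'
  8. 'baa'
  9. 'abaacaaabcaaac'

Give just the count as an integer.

1 → no match
2 → no match
3 → match
4 → match
5 → match
6 → match
7 → no match
8 → no match
9 → no match
Total matched: 4

4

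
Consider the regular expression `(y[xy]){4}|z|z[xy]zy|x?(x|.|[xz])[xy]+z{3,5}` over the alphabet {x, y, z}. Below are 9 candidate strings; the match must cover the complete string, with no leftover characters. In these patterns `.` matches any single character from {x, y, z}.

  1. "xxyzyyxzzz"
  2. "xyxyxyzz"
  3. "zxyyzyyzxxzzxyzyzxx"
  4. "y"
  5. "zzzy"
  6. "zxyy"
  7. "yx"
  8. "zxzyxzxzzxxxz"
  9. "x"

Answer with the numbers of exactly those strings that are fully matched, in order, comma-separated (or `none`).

1 → no match
2 → no match
3 → no match
4 → no match
5 → no match
6 → no match
7 → no match
8 → no match
9 → no match

none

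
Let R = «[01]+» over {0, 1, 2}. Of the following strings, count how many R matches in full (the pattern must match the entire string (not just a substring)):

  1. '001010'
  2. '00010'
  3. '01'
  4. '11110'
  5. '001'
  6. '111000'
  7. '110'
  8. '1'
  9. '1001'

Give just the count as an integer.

9

1. '001010' → match
2. '00010' → match
3. '01' → match
4. '11110' → match
5. '001' → match
6. '111000' → match
7. '110' → match
8. '1' → match
9. '1001' → match
Total matched: 9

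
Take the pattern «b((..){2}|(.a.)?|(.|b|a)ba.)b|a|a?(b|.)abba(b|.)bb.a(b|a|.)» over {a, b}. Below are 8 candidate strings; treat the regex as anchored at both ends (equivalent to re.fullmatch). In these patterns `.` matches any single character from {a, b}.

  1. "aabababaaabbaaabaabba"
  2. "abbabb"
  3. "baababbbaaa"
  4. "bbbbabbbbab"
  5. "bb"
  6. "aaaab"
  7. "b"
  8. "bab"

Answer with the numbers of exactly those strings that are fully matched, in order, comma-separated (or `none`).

5

1 → no match
2 → no match
3 → no match
4 → no match
5 → match
6 → no match
7 → no match
8 → no match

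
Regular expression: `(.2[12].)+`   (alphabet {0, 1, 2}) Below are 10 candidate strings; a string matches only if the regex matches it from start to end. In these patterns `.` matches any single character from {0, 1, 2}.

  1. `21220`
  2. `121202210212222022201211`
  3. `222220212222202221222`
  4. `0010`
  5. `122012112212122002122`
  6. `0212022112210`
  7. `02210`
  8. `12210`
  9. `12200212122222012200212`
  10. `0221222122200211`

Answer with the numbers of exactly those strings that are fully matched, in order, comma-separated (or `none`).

2, 10

1 → no match
2 → match
3 → no match
4 → no match
5 → no match
6 → no match
7 → no match
8 → no match
9 → no match
10 → match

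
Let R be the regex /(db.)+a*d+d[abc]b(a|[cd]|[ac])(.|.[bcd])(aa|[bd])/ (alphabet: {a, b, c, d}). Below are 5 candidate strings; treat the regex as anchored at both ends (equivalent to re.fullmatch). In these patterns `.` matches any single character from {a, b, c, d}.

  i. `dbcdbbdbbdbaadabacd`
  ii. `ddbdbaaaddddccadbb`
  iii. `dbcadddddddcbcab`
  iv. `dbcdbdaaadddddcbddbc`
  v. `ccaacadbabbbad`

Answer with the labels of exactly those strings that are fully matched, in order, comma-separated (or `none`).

iii

i → no match
ii → no match — must start with `db`
iii → match
iv → no match
v → no match — must start with `db`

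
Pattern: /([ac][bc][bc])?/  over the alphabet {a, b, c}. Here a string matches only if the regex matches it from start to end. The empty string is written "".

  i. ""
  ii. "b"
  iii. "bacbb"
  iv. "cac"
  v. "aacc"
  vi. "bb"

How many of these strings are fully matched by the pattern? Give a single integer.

1

i → match
ii → no match
iii → no match
iv → no match
v → no match
vi → no match
Total matched: 1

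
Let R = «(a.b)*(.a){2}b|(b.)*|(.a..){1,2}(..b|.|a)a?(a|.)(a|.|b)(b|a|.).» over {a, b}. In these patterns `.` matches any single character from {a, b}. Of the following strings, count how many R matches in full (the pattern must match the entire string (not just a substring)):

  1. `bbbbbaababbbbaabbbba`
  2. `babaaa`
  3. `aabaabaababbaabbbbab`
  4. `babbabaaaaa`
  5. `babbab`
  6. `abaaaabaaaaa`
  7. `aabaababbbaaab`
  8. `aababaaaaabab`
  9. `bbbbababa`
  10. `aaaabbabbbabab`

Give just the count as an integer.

1 → no match
2 → no match
3 → no match
4 → no match
5 → no match
6 → no match
7 → match
8 → match
9 → no match
10 → no match
Total matched: 2

2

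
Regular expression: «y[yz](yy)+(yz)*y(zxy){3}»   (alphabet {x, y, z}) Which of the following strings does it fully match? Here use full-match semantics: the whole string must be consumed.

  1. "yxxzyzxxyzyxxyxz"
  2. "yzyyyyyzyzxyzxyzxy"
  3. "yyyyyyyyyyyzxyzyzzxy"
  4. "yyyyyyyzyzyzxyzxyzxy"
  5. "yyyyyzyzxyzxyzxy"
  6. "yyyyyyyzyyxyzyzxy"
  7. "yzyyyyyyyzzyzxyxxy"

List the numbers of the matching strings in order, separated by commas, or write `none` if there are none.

1 → no match — must end with "zxy"
2 → match
3 → no match
4 → match
5 → match
6 → no match
7 → no match — must end with "zxy"

2, 4, 5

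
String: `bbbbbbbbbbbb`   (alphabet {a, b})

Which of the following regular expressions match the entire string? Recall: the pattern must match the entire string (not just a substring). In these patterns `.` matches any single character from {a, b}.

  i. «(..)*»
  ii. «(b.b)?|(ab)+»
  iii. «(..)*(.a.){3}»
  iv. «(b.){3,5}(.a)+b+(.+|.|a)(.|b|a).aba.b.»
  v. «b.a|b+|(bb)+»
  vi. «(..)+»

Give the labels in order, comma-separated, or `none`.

i → match
ii → no match
iii → no match
iv → no match
v → match
vi → match

i, v, vi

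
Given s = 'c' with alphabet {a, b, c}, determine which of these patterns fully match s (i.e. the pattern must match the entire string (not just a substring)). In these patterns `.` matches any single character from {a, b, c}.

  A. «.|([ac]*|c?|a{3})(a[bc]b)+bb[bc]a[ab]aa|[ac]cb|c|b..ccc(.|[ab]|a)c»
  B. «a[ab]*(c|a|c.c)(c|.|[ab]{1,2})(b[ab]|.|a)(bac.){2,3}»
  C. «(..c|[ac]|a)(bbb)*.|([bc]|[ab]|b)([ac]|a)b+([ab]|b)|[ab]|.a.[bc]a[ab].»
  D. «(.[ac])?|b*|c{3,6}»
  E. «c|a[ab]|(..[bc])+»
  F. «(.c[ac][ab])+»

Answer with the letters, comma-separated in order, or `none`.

A, E

A → match
B → no match — must start with 'a'
C → no match
D → no match
E → match
F → no match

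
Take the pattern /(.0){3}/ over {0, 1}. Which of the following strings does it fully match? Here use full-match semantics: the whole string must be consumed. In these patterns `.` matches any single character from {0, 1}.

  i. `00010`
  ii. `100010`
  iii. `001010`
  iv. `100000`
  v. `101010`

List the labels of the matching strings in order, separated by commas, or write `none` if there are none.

ii, iii, iv, v

i → no match
ii → match
iii → match
iv → match
v → match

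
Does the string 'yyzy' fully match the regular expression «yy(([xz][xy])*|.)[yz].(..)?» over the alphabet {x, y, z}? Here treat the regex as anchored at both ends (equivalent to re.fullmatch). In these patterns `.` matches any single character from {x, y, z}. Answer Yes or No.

Yes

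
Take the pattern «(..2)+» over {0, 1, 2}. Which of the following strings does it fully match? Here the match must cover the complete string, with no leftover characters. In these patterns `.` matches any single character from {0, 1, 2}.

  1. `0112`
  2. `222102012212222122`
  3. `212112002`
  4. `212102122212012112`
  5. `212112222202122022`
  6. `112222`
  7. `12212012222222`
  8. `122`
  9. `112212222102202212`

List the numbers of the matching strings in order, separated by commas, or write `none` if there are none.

1 → no match
2 → match
3 → match
4 → match
5 → match
6 → match
7 → no match
8 → match
9 → match

2, 3, 4, 5, 6, 8, 9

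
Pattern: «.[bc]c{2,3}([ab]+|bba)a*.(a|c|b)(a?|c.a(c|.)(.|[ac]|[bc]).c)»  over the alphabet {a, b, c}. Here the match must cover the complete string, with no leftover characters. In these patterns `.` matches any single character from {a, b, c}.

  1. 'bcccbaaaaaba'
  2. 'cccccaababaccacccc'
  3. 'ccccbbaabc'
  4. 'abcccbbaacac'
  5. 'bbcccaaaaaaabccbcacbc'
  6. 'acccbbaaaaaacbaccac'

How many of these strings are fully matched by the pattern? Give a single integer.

4

1 → match
2 → match
3 → match
4 → no match
5 → no match
6 → match
Total matched: 4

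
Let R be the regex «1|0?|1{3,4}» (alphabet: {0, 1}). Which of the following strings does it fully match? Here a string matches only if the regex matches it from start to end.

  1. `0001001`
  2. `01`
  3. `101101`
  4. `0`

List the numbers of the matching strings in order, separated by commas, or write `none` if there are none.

1 → no match
2 → no match
3 → no match
4 → match

4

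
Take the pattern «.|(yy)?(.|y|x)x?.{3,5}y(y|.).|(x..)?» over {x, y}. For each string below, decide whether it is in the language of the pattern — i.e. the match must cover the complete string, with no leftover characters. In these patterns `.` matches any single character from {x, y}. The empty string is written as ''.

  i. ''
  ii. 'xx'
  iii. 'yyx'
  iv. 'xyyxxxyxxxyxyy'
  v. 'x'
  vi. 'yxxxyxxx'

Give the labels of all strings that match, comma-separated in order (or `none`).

i, v

i → match
ii → no match
iii → no match
iv → no match
v → match
vi → no match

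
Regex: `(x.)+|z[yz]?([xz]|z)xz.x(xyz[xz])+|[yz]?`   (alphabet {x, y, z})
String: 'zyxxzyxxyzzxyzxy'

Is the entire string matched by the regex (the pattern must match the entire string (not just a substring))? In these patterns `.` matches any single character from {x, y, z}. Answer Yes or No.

No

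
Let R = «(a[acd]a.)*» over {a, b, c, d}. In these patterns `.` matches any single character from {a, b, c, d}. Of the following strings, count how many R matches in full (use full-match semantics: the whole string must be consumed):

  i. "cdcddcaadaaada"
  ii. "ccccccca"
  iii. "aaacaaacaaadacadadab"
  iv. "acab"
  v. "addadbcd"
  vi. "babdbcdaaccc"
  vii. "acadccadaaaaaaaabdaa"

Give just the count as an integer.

i → no match
ii → no match
iii → match
iv → match
v → no match
vi → no match
vii → no match
Total matched: 2

2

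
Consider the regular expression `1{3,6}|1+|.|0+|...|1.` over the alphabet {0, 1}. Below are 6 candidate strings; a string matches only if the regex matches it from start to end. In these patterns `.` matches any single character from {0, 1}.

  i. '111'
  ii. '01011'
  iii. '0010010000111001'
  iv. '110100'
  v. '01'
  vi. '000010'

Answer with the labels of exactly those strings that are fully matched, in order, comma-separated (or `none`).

i → match
ii → no match
iii → no match
iv → no match
v → no match
vi → no match

i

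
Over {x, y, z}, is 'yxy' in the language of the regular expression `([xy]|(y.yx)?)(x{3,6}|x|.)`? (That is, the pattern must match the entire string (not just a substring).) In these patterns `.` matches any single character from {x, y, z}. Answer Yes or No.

No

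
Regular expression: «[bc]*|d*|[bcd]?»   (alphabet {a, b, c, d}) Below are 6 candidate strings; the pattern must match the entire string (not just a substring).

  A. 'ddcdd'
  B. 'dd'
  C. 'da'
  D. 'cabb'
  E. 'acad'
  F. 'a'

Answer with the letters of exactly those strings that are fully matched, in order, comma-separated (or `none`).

A. 'ddcdd' → no match
B. 'dd' → match
C. 'da' → no match
D. 'cabb' → no match
E. 'acad' → no match
F. 'a' → no match

B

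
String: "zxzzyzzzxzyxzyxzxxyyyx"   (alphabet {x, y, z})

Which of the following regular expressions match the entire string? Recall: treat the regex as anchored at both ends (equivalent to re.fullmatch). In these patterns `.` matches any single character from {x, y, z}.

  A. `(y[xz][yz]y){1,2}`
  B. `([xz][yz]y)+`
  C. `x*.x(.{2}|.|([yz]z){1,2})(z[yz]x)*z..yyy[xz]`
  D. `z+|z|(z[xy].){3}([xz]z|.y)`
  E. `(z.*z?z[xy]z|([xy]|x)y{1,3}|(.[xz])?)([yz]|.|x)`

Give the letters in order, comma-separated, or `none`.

C

A → no match — must start with "y"
B → no match — must end with "y"
C → match
D → no match
E → no match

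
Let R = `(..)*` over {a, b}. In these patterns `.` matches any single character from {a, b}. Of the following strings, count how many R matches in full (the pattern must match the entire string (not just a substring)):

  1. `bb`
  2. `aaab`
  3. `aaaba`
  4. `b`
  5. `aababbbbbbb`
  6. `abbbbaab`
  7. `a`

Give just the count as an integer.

1 → match
2 → match
3 → no match
4 → no match
5 → no match
6 → match
7 → no match
Total matched: 3

3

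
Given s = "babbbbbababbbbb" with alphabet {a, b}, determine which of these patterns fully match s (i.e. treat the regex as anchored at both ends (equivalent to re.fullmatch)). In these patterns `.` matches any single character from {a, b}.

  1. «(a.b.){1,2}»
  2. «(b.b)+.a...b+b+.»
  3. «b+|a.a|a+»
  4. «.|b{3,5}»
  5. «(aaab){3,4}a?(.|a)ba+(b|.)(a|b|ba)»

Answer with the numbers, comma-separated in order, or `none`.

2

1 → no match — must start with "a"
2 → match
3 → no match
4 → no match
5 → no match — must start with "aaab"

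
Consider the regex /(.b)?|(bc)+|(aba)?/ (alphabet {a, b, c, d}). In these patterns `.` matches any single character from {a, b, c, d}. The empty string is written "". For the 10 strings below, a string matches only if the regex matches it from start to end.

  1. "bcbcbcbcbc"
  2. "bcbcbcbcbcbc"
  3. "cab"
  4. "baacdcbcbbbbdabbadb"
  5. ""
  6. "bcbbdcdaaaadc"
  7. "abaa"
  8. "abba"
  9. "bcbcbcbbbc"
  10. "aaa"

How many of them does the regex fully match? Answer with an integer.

3

1 → match
2 → match
3 → no match
4 → no match
5 → match
6 → no match
7 → no match
8 → no match
9 → no match
10 → no match
Total matched: 3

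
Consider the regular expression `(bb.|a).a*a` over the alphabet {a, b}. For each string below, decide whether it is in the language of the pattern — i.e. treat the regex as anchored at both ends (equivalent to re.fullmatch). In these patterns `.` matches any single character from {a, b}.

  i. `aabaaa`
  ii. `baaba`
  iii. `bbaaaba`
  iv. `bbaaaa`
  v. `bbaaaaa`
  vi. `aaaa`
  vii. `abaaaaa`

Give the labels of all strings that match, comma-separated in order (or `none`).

iv, v, vi, vii

i → no match
ii → no match
iii → no match
iv → match
v → match
vi → match
vii → match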